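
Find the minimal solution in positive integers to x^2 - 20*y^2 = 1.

First expand sqrt(20) as a continued fraction. With x_i = (sqrt(20) + m_i)/d_i and (m_0, d_0) = (0, 1): a_0 = floor(sqrt(20)) = 4, since 4^2 = 16 <= 20 < 25 = 5^2.
Iterate m_{i+1} = d_i*a_i - m_i, d_{i+1} = (20 - m_{i+1}^2)/d_i, a_{i+1} = floor((a_0 + m_{i+1})/d_{i+1}):
  m_1 = 1*4 - 0 = 4, d_1 = (20 - 4^2)/1 = 4/1 = 4, a_1 = floor((4 + 4)/4) = 2.
  m_2 = 4*2 - 4 = 4, d_2 = (20 - 4^2)/4 = 4/4 = 1, a_2 = floor((4 + 4)/1) = 8.
  m_3 = 1*8 - 4 = 4, d_3 = (20 - 4^2)/1 = 4/1 = 4: (m_3, d_3) = (m_1, d_1) = (4, 4), so from here the quotients repeat a_1, a_2; the period length is 2.
So sqrt(20) = [4; (2, 8)] with period length k = 2.
k is even, so the fundamental solution of x^2 - 20y^2 = 1 is (p_{k-1}, q_{k-1}) = (p_1, q_1); compute convergents through index 1.
Convergents (p_i = a_i*p_{i-1} + p_{i-2}, q_i = a_i*q_{i-1} + q_{i-2} with p_{-2}=0, p_{-1}=1, q_{-2}=1, q_{-1}=0):
  i=0: a_0=4, p_0 = 4*1 + 0 = 4, q_0 = 4*0 + 1 = 1.
  i=1: a_1=2, p_1 = 2*4 + 1 = 9, q_1 = 2*1 + 0 = 2.
Check: 9^2 - 20*2^2 = 81 - 80 = 1, so (x, y) = (9, 2) solves the equation, and by the theorem it is the least positive solution.

(x, y) = (9, 2)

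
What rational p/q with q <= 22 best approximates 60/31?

Expand x = 60/31 as a continued fraction with the Euclidean algorithm:
  60 = 1*31 + 29, so a_0 = 1.
  31 = 1*29 + 2, so a_1 = 1.
  29 = 14*2 + 1, so a_2 = 14.
  2 = 2*1 + 0, so a_3 = 2.
so x = [1; 1, 14, 2].
Convergents (p_i = a_i*p_{i-1} + p_{i-2}, q_i = a_i*q_{i-1} + q_{i-2} with p_{-2}=0, p_{-1}=1, q_{-2}=1, q_{-1}=0), until the denominator exceeds 22:
  i=0: a_0=1, p_0 = 1*1 + 0 = 1, q_0 = 1*0 + 1 = 1.
  i=1: a_1=1, p_1 = 1*1 + 1 = 2, q_1 = 1*1 + 0 = 1.
  i=2: a_2=14, p_2 = 14*2 + 1 = 29, q_2 = 14*1 + 1 = 15.
  i=3: a_3=2, p_3 = 2*29 + 2 = 60, q_3 = 2*15 + 1 = 31.
q_3 = 31 > 22, so the last convergent with denominator <= 22 is p_2/q_2 = 29/15.
The closest fraction with denominator <= 22 is either p_2/q_2 or the intermediate fraction (k*p_2 + p_1)/(k*q_2 + q_1) with the largest k >= 1 whose denominator stays <= 22; these approach x as k grows, and every other convergent or intermediate fraction in range is farther away.
Largest k: floor((22 - q_1)/q_2) = floor((22 - 1)/15) = 1.
That gives (1*29 + 2)/(1*15 + 1) = 31/16.
Compare the errors: |x - 29/15| = |60*15 - 29*31|/(31*15) = 1/465, and |x - 31/16| = |60*16 - 31*31|/(31*16) = 1/496.
Cross-multiplying, 1*465 = 465 < 496 = 1*496, so 1/496 is smaller: the intermediate fraction 31/16 is closer to x than 29/15.

31/16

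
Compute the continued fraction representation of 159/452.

Run the Euclidean algorithm on 159 and 452; the successive quotients are the partial quotients a_0, a_1, ... (each step inverts the fractional part left over by the previous one):
  159 = 0*452 + 159, so a_0 = 0.
  452 = 2*159 + 134, so a_1 = 2.
  159 = 1*134 + 25, so a_2 = 1.
  134 = 5*25 + 9, so a_3 = 5.
  25 = 2*9 + 7, so a_4 = 2.
  9 = 1*7 + 2, so a_5 = 1.
  7 = 3*2 + 1, so a_6 = 3.
  2 = 2*1 + 0, so a_7 = 2.
The remainder reaches 0 after 8 divisions, so the expansion has 8 partial quotients, read off in order.

[0; 2, 1, 5, 2, 1, 3, 2]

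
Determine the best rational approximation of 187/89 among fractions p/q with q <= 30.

Expand x = 187/89 as a continued fraction with the Euclidean algorithm:
  187 = 2*89 + 9, so a_0 = 2.
  89 = 9*9 + 8, so a_1 = 9.
  9 = 1*8 + 1, so a_2 = 1.
  8 = 8*1 + 0, so a_3 = 8.
so x = [2; 9, 1, 8].
Convergents (p_i = a_i*p_{i-1} + p_{i-2}, q_i = a_i*q_{i-1} + q_{i-2} with p_{-2}=0, p_{-1}=1, q_{-2}=1, q_{-1}=0), until the denominator exceeds 30:
  i=0: a_0=2, p_0 = 2*1 + 0 = 2, q_0 = 2*0 + 1 = 1.
  i=1: a_1=9, p_1 = 9*2 + 1 = 19, q_1 = 9*1 + 0 = 9.
  i=2: a_2=1, p_2 = 1*19 + 2 = 21, q_2 = 1*9 + 1 = 10.
  i=3: a_3=8, p_3 = 8*21 + 19 = 187, q_3 = 8*10 + 9 = 89.
q_3 = 89 > 30, so the last convergent with denominator <= 30 is p_2/q_2 = 21/10.
The closest fraction with denominator <= 30 is either p_2/q_2 or the intermediate fraction (k*p_2 + p_1)/(k*q_2 + q_1) with the largest k >= 1 whose denominator stays <= 30; these approach x as k grows, and every other convergent or intermediate fraction in range is farther away.
Largest k: floor((30 - q_1)/q_2) = floor((30 - 9)/10) = 2.
That gives (2*21 + 19)/(2*10 + 9) = 61/29.
Compare the errors: |x - 21/10| = |187*10 - 21*89|/(89*10) = 1/890, and |x - 61/29| = |187*29 - 61*89|/(89*29) = 6/2581.
Cross-multiplying, 1*2581 = 2581 < 5340 = 6*890, so 1/890 is smaller: the convergent 21/10 is closer to x than 61/29.

21/10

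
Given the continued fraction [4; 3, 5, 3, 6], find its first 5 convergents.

4/1, 13/3, 69/16, 220/51, 1389/322

Using the convergent recurrence p_i = a_i*p_{i-1} + p_{i-2}, q_i = a_i*q_{i-1} + q_{i-2} with p_{-2}=0, p_{-1}=1, q_{-2}=1, q_{-1}=0:
  i=0: a_0=4, p_0 = 4*1 + 0 = 4, q_0 = 4*0 + 1 = 1.
  i=1: a_1=3, p_1 = 3*4 + 1 = 13, q_1 = 3*1 + 0 = 3.
  i=2: a_2=5, p_2 = 5*13 + 4 = 69, q_2 = 5*3 + 1 = 16.
  i=3: a_3=3, p_3 = 3*69 + 13 = 220, q_3 = 3*16 + 3 = 51.
  i=4: a_4=6, p_4 = 6*220 + 69 = 1389, q_4 = 6*51 + 16 = 322.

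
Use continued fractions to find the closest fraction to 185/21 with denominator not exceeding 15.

Expand x = 185/21 as a continued fraction with the Euclidean algorithm:
  185 = 8*21 + 17, so a_0 = 8.
  21 = 1*17 + 4, so a_1 = 1.
  17 = 4*4 + 1, so a_2 = 4.
  4 = 4*1 + 0, so a_3 = 4.
so x = [8; 1, 4, 4].
Convergents (p_i = a_i*p_{i-1} + p_{i-2}, q_i = a_i*q_{i-1} + q_{i-2} with p_{-2}=0, p_{-1}=1, q_{-2}=1, q_{-1}=0), until the denominator exceeds 15:
  i=0: a_0=8, p_0 = 8*1 + 0 = 8, q_0 = 8*0 + 1 = 1.
  i=1: a_1=1, p_1 = 1*8 + 1 = 9, q_1 = 1*1 + 0 = 1.
  i=2: a_2=4, p_2 = 4*9 + 8 = 44, q_2 = 4*1 + 1 = 5.
  i=3: a_3=4, p_3 = 4*44 + 9 = 185, q_3 = 4*5 + 1 = 21.
q_3 = 21 > 15, so the last convergent with denominator <= 15 is p_2/q_2 = 44/5.
The closest fraction with denominator <= 15 is either p_2/q_2 or the intermediate fraction (k*p_2 + p_1)/(k*q_2 + q_1) with the largest k >= 1 whose denominator stays <= 15; these approach x as k grows, and every other convergent or intermediate fraction in range is farther away.
Largest k: floor((15 - q_1)/q_2) = floor((15 - 1)/5) = 2.
That gives (2*44 + 9)/(2*5 + 1) = 97/11.
Compare the errors: |x - 44/5| = |185*5 - 44*21|/(21*5) = 1/105, and |x - 97/11| = |185*11 - 97*21|/(21*11) = 2/231.
Cross-multiplying, 2*105 = 210 < 231 = 1*231, so 2/231 is smaller: the intermediate fraction 97/11 is closer to x than 44/5.

97/11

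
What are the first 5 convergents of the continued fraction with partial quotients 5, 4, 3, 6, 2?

5/1, 21/4, 68/13, 429/82, 926/177

Using the convergent recurrence p_i = a_i*p_{i-1} + p_{i-2}, q_i = a_i*q_{i-1} + q_{i-2} with p_{-2}=0, p_{-1}=1, q_{-2}=1, q_{-1}=0:
  i=0: a_0=5, p_0 = 5*1 + 0 = 5, q_0 = 5*0 + 1 = 1.
  i=1: a_1=4, p_1 = 4*5 + 1 = 21, q_1 = 4*1 + 0 = 4.
  i=2: a_2=3, p_2 = 3*21 + 5 = 68, q_2 = 3*4 + 1 = 13.
  i=3: a_3=6, p_3 = 6*68 + 21 = 429, q_3 = 6*13 + 4 = 82.
  i=4: a_4=2, p_4 = 2*429 + 68 = 926, q_4 = 2*82 + 13 = 177.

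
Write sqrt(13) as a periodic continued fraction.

[3; (1, 1, 1, 1, 6)]

Write x_i = (sqrt(13) + m_i)/d_i with (m_0, d_0) = (0, 1). a_0 = floor(sqrt(13)) = 3, since 3^2 = 9 <= 13 < 16 = 4^2.
Iterate m_{i+1} = d_i*a_i - m_i, d_{i+1} = (13 - m_{i+1}^2)/d_i, a_{i+1} = floor((a_0 + m_{i+1})/d_{i+1}):
  m_1 = 1*3 - 0 = 3, d_1 = (13 - 3^2)/1 = 4/1 = 4, a_1 = floor((3 + 3)/4) = 1.
  m_2 = 4*1 - 3 = 1, d_2 = (13 - 1^2)/4 = 12/4 = 3, a_2 = floor((3 + 1)/3) = 1.
  m_3 = 3*1 - 1 = 2, d_3 = (13 - 2^2)/3 = 9/3 = 3, a_3 = floor((3 + 2)/3) = 1.
  m_4 = 3*1 - 2 = 1, d_4 = (13 - 1^2)/3 = 12/3 = 4, a_4 = floor((3 + 1)/4) = 1.
  m_5 = 4*1 - 1 = 3, d_5 = (13 - 3^2)/4 = 4/4 = 1, a_5 = floor((3 + 3)/1) = 6.
  m_6 = 1*6 - 3 = 3, d_6 = (13 - 3^2)/1 = 4/1 = 4: (m_6, d_6) = (m_1, d_1) = (3, 4), so from here the quotients repeat a_1, ..., a_5; the period length is 5.
Hence the expansion of sqrt(13) is a_0 = 3 followed by the repeating block 1, 1, 1, 1, 6 (period 5).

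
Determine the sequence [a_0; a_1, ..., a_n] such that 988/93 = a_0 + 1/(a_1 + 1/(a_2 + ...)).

Run the Euclidean algorithm on 988 and 93; the successive quotients are the partial quotients a_0, a_1, ... (each step inverts the fractional part left over by the previous one):
  988 = 10*93 + 58, so a_0 = 10.
  93 = 1*58 + 35, so a_1 = 1.
  58 = 1*35 + 23, so a_2 = 1.
  35 = 1*23 + 12, so a_3 = 1.
  23 = 1*12 + 11, so a_4 = 1.
  12 = 1*11 + 1, so a_5 = 1.
  11 = 11*1 + 0, so a_6 = 11.
The remainder reaches 0 after 7 divisions, so the expansion has 7 partial quotients, read off in order.

[10; 1, 1, 1, 1, 1, 11]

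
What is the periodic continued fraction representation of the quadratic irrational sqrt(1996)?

[44; (1, 2, 10, 1, 5, 22, 5, 1, 10, 2, 1, 88)]

Write x_i = (sqrt(1996) + m_i)/d_i with (m_0, d_0) = (0, 1). a_0 = floor(sqrt(1996)) = 44, since 44^2 = 1936 <= 1996 < 2025 = 45^2.
Iterate m_{i+1} = d_i*a_i - m_i, d_{i+1} = (1996 - m_{i+1}^2)/d_i, a_{i+1} = floor((a_0 + m_{i+1})/d_{i+1}):
  m_1 = 1*44 - 0 = 44, d_1 = (1996 - 44^2)/1 = 60/1 = 60, a_1 = floor((44 + 44)/60) = 1.
  m_2 = 60*1 - 44 = 16, d_2 = (1996 - 16^2)/60 = 1740/60 = 29, a_2 = floor((44 + 16)/29) = 2.
  m_3 = 29*2 - 16 = 42, d_3 = (1996 - 42^2)/29 = 232/29 = 8, a_3 = floor((44 + 42)/8) = 10.
  m_4 = 8*10 - 42 = 38, d_4 = (1996 - 38^2)/8 = 552/8 = 69, a_4 = floor((44 + 38)/69) = 1.
  m_5 = 69*1 - 38 = 31, d_5 = (1996 - 31^2)/69 = 1035/69 = 15, a_5 = floor((44 + 31)/15) = 5.
  m_6 = 15*5 - 31 = 44, d_6 = (1996 - 44^2)/15 = 60/15 = 4, a_6 = floor((44 + 44)/4) = 22.
  m_7 = 4*22 - 44 = 44, d_7 = (1996 - 44^2)/4 = 60/4 = 15, a_7 = floor((44 + 44)/15) = 5.
  m_8 = 15*5 - 44 = 31, d_8 = (1996 - 31^2)/15 = 1035/15 = 69, a_8 = floor((44 + 31)/69) = 1.
  m_9 = 69*1 - 31 = 38, d_9 = (1996 - 38^2)/69 = 552/69 = 8, a_9 = floor((44 + 38)/8) = 10.
  m_10 = 8*10 - 38 = 42, d_10 = (1996 - 42^2)/8 = 232/8 = 29, a_10 = floor((44 + 42)/29) = 2.
  m_11 = 29*2 - 42 = 16, d_11 = (1996 - 16^2)/29 = 1740/29 = 60, a_11 = floor((44 + 16)/60) = 1.
  m_12 = 60*1 - 16 = 44, d_12 = (1996 - 44^2)/60 = 60/60 = 1, a_12 = floor((44 + 44)/1) = 88.
  m_13 = 1*88 - 44 = 44, d_13 = (1996 - 44^2)/1 = 60/1 = 60: (m_13, d_13) = (m_1, d_1) = (44, 60), so from here the quotients repeat a_1, ..., a_12; the period length is 12.
Hence the expansion of sqrt(1996) is a_0 = 44 followed by the repeating block 1, 2, 10, 1, 5, 22, 5, 1, 10, 2, 1, 88 (period 12).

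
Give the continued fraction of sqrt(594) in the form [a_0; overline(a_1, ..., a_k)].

Write x_i = (sqrt(594) + m_i)/d_i with (m_0, d_0) = (0, 1). a_0 = floor(sqrt(594)) = 24, since 24^2 = 576 <= 594 < 625 = 25^2.
Iterate m_{i+1} = d_i*a_i - m_i, d_{i+1} = (594 - m_{i+1}^2)/d_i, a_{i+1} = floor((a_0 + m_{i+1})/d_{i+1}):
  m_1 = 1*24 - 0 = 24, d_1 = (594 - 24^2)/1 = 18/1 = 18, a_1 = floor((24 + 24)/18) = 2.
  m_2 = 18*2 - 24 = 12, d_2 = (594 - 12^2)/18 = 450/18 = 25, a_2 = floor((24 + 12)/25) = 1.
  m_3 = 25*1 - 12 = 13, d_3 = (594 - 13^2)/25 = 425/25 = 17, a_3 = floor((24 + 13)/17) = 2.
  m_4 = 17*2 - 13 = 21, d_4 = (594 - 21^2)/17 = 153/17 = 9, a_4 = floor((24 + 21)/9) = 5.
  m_5 = 9*5 - 21 = 24, d_5 = (594 - 24^2)/9 = 18/9 = 2, a_5 = floor((24 + 24)/2) = 24.
  m_6 = 2*24 - 24 = 24, d_6 = (594 - 24^2)/2 = 18/2 = 9, a_6 = floor((24 + 24)/9) = 5.
  m_7 = 9*5 - 24 = 21, d_7 = (594 - 21^2)/9 = 153/9 = 17, a_7 = floor((24 + 21)/17) = 2.
  m_8 = 17*2 - 21 = 13, d_8 = (594 - 13^2)/17 = 425/17 = 25, a_8 = floor((24 + 13)/25) = 1.
  m_9 = 25*1 - 13 = 12, d_9 = (594 - 12^2)/25 = 450/25 = 18, a_9 = floor((24 + 12)/18) = 2.
  m_10 = 18*2 - 12 = 24, d_10 = (594 - 24^2)/18 = 18/18 = 1, a_10 = floor((24 + 24)/1) = 48.
  m_11 = 1*48 - 24 = 24, d_11 = (594 - 24^2)/1 = 18/1 = 18: (m_11, d_11) = (m_1, d_1) = (24, 18), so from here the quotients repeat a_1, ..., a_10; the period length is 10.
Hence the expansion of sqrt(594) is a_0 = 24 followed by the repeating block 2, 1, 2, 5, 24, 5, 2, 1, 2, 48 (period 10).

[24; overline(2, 1, 2, 5, 24, 5, 2, 1, 2, 48)]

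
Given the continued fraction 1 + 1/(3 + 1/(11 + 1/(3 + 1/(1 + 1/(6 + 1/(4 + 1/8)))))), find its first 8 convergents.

1/1, 4/3, 45/34, 139/105, 184/139, 1243/939, 5156/3895, 42491/32099

Using the convergent recurrence p_i = a_i*p_{i-1} + p_{i-2}, q_i = a_i*q_{i-1} + q_{i-2} with p_{-2}=0, p_{-1}=1, q_{-2}=1, q_{-1}=0:
  i=0: a_0=1, p_0 = 1*1 + 0 = 1, q_0 = 1*0 + 1 = 1.
  i=1: a_1=3, p_1 = 3*1 + 1 = 4, q_1 = 3*1 + 0 = 3.
  i=2: a_2=11, p_2 = 11*4 + 1 = 45, q_2 = 11*3 + 1 = 34.
  i=3: a_3=3, p_3 = 3*45 + 4 = 139, q_3 = 3*34 + 3 = 105.
  i=4: a_4=1, p_4 = 1*139 + 45 = 184, q_4 = 1*105 + 34 = 139.
  i=5: a_5=6, p_5 = 6*184 + 139 = 1243, q_5 = 6*139 + 105 = 939.
  i=6: a_6=4, p_6 = 4*1243 + 184 = 5156, q_6 = 4*939 + 139 = 3895.
  i=7: a_7=8, p_7 = 8*5156 + 1243 = 42491, q_7 = 8*3895 + 939 = 32099.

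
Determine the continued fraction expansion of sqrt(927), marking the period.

[30; (2, 4, 5, 3, 5, 4, 2, 60)]

Write x_i = (sqrt(927) + m_i)/d_i with (m_0, d_0) = (0, 1). a_0 = floor(sqrt(927)) = 30, since 30^2 = 900 <= 927 < 961 = 31^2.
Iterate m_{i+1} = d_i*a_i - m_i, d_{i+1} = (927 - m_{i+1}^2)/d_i, a_{i+1} = floor((a_0 + m_{i+1})/d_{i+1}):
  m_1 = 1*30 - 0 = 30, d_1 = (927 - 30^2)/1 = 27/1 = 27, a_1 = floor((30 + 30)/27) = 2.
  m_2 = 27*2 - 30 = 24, d_2 = (927 - 24^2)/27 = 351/27 = 13, a_2 = floor((30 + 24)/13) = 4.
  m_3 = 13*4 - 24 = 28, d_3 = (927 - 28^2)/13 = 143/13 = 11, a_3 = floor((30 + 28)/11) = 5.
  m_4 = 11*5 - 28 = 27, d_4 = (927 - 27^2)/11 = 198/11 = 18, a_4 = floor((30 + 27)/18) = 3.
  m_5 = 18*3 - 27 = 27, d_5 = (927 - 27^2)/18 = 198/18 = 11, a_5 = floor((30 + 27)/11) = 5.
  m_6 = 11*5 - 27 = 28, d_6 = (927 - 28^2)/11 = 143/11 = 13, a_6 = floor((30 + 28)/13) = 4.
  m_7 = 13*4 - 28 = 24, d_7 = (927 - 24^2)/13 = 351/13 = 27, a_7 = floor((30 + 24)/27) = 2.
  m_8 = 27*2 - 24 = 30, d_8 = (927 - 30^2)/27 = 27/27 = 1, a_8 = floor((30 + 30)/1) = 60.
  m_9 = 1*60 - 30 = 30, d_9 = (927 - 30^2)/1 = 27/1 = 27: (m_9, d_9) = (m_1, d_1) = (30, 27), so from here the quotients repeat a_1, ..., a_8; the period length is 8.
Hence the expansion of sqrt(927) is a_0 = 30 followed by the repeating block 2, 4, 5, 3, 5, 4, 2, 60 (period 8).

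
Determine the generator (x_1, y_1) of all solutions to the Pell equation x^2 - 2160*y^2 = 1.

First expand sqrt(2160) as a continued fraction. With x_i = (sqrt(2160) + m_i)/d_i and (m_0, d_0) = (0, 1): a_0 = floor(sqrt(2160)) = 46, since 46^2 = 2116 <= 2160 < 2209 = 47^2.
Iterate m_{i+1} = d_i*a_i - m_i, d_{i+1} = (2160 - m_{i+1}^2)/d_i, a_{i+1} = floor((a_0 + m_{i+1})/d_{i+1}):
  m_1 = 1*46 - 0 = 46, d_1 = (2160 - 46^2)/1 = 44/1 = 44, a_1 = floor((46 + 46)/44) = 2.
  m_2 = 44*2 - 46 = 42, d_2 = (2160 - 42^2)/44 = 396/44 = 9, a_2 = floor((46 + 42)/9) = 9.
  m_3 = 9*9 - 42 = 39, d_3 = (2160 - 39^2)/9 = 639/9 = 71, a_3 = floor((46 + 39)/71) = 1.
  m_4 = 71*1 - 39 = 32, d_4 = (2160 - 32^2)/71 = 1136/71 = 16, a_4 = floor((46 + 32)/16) = 4.
  m_5 = 16*4 - 32 = 32, d_5 = (2160 - 32^2)/16 = 1136/16 = 71, a_5 = floor((46 + 32)/71) = 1.
  m_6 = 71*1 - 32 = 39, d_6 = (2160 - 39^2)/71 = 639/71 = 9, a_6 = floor((46 + 39)/9) = 9.
  m_7 = 9*9 - 39 = 42, d_7 = (2160 - 42^2)/9 = 396/9 = 44, a_7 = floor((46 + 42)/44) = 2.
  m_8 = 44*2 - 42 = 46, d_8 = (2160 - 46^2)/44 = 44/44 = 1, a_8 = floor((46 + 46)/1) = 92.
  m_9 = 1*92 - 46 = 46, d_9 = (2160 - 46^2)/1 = 44/1 = 44: (m_9, d_9) = (m_1, d_1) = (46, 44), so from here the quotients repeat a_1, ..., a_8; the period length is 8.
So sqrt(2160) = [46; (2, 9, 1, 4, 1, 9, 2, 92)] with period length k = 8.
k is even, so the fundamental solution of x^2 - 2160y^2 = 1 is (p_{k-1}, q_{k-1}) = (p_7, q_7); compute convergents through index 7.
Convergents (p_i = a_i*p_{i-1} + p_{i-2}, q_i = a_i*q_{i-1} + q_{i-2} with p_{-2}=0, p_{-1}=1, q_{-2}=1, q_{-1}=0):
  i=0: a_0=46, p_0 = 46*1 + 0 = 46, q_0 = 46*0 + 1 = 1.
  i=1: a_1=2, p_1 = 2*46 + 1 = 93, q_1 = 2*1 + 0 = 2.
  i=2: a_2=9, p_2 = 9*93 + 46 = 883, q_2 = 9*2 + 1 = 19.
  i=3: a_3=1, p_3 = 1*883 + 93 = 976, q_3 = 1*19 + 2 = 21.
  i=4: a_4=4, p_4 = 4*976 + 883 = 4787, q_4 = 4*21 + 19 = 103.
  i=5: a_5=1, p_5 = 1*4787 + 976 = 5763, q_5 = 1*103 + 21 = 124.
  i=6: a_6=9, p_6 = 9*5763 + 4787 = 56654, q_6 = 9*124 + 103 = 1219.
  i=7: a_7=2, p_7 = 2*56654 + 5763 = 119071, q_7 = 2*1219 + 124 = 2562.
Check: 119071^2 - 2160*2562^2 = 14177903041 - 14177903040 = 1, so (x, y) = (119071, 2562) solves the equation, and by the theorem it is the least positive solution.

(x, y) = (119071, 2562)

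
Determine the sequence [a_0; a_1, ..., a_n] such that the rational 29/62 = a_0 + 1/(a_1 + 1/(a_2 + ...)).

[0; 2, 7, 4]

Run the Euclidean algorithm on 29 and 62; the successive quotients are the partial quotients a_0, a_1, ... (each step inverts the fractional part left over by the previous one):
  29 = 0*62 + 29, so a_0 = 0.
  62 = 2*29 + 4, so a_1 = 2.
  29 = 7*4 + 1, so a_2 = 7.
  4 = 4*1 + 0, so a_3 = 4.
The remainder reaches 0 after 4 divisions, so the expansion has 4 partial quotients, read off in order.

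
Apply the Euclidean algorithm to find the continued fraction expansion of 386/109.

Run the Euclidean algorithm on 386 and 109; the successive quotients are the partial quotients a_0, a_1, ... (each step inverts the fractional part left over by the previous one):
  386 = 3*109 + 59, so a_0 = 3.
  109 = 1*59 + 50, so a_1 = 1.
  59 = 1*50 + 9, so a_2 = 1.
  50 = 5*9 + 5, so a_3 = 5.
  9 = 1*5 + 4, so a_4 = 1.
  5 = 1*4 + 1, so a_5 = 1.
  4 = 4*1 + 0, so a_6 = 4.
The remainder reaches 0 after 7 divisions, so the expansion has 7 partial quotients, read off in order.

[3; 1, 1, 5, 1, 1, 4]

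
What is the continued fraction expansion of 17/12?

[1; 2, 2, 2]

Run the Euclidean algorithm on 17 and 12; the successive quotients are the partial quotients a_0, a_1, ... (each step inverts the fractional part left over by the previous one):
  17 = 1*12 + 5, so a_0 = 1.
  12 = 2*5 + 2, so a_1 = 2.
  5 = 2*2 + 1, so a_2 = 2.
  2 = 2*1 + 0, so a_3 = 2.
The remainder reaches 0 after 4 divisions, so the expansion has 4 partial quotients, read off in order.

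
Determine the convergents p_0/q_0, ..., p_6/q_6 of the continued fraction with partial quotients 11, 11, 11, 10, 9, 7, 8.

11/1, 122/11, 1353/122, 13652/1231, 124221/11201, 883199/79638, 7189813/648305

Using the convergent recurrence p_i = a_i*p_{i-1} + p_{i-2}, q_i = a_i*q_{i-1} + q_{i-2} with p_{-2}=0, p_{-1}=1, q_{-2}=1, q_{-1}=0:
  i=0: a_0=11, p_0 = 11*1 + 0 = 11, q_0 = 11*0 + 1 = 1.
  i=1: a_1=11, p_1 = 11*11 + 1 = 122, q_1 = 11*1 + 0 = 11.
  i=2: a_2=11, p_2 = 11*122 + 11 = 1353, q_2 = 11*11 + 1 = 122.
  i=3: a_3=10, p_3 = 10*1353 + 122 = 13652, q_3 = 10*122 + 11 = 1231.
  i=4: a_4=9, p_4 = 9*13652 + 1353 = 124221, q_4 = 9*1231 + 122 = 11201.
  i=5: a_5=7, p_5 = 7*124221 + 13652 = 883199, q_5 = 7*11201 + 1231 = 79638.
  i=6: a_6=8, p_6 = 8*883199 + 124221 = 7189813, q_6 = 8*79638 + 11201 = 648305.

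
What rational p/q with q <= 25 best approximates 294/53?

Expand x = 294/53 as a continued fraction with the Euclidean algorithm:
  294 = 5*53 + 29, so a_0 = 5.
  53 = 1*29 + 24, so a_1 = 1.
  29 = 1*24 + 5, so a_2 = 1.
  24 = 4*5 + 4, so a_3 = 4.
  5 = 1*4 + 1, so a_4 = 1.
  4 = 4*1 + 0, so a_5 = 4.
so x = [5; 1, 1, 4, 1, 4].
Convergents (p_i = a_i*p_{i-1} + p_{i-2}, q_i = a_i*q_{i-1} + q_{i-2} with p_{-2}=0, p_{-1}=1, q_{-2}=1, q_{-1}=0), until the denominator exceeds 25:
  i=0: a_0=5, p_0 = 5*1 + 0 = 5, q_0 = 5*0 + 1 = 1.
  i=1: a_1=1, p_1 = 1*5 + 1 = 6, q_1 = 1*1 + 0 = 1.
  i=2: a_2=1, p_2 = 1*6 + 5 = 11, q_2 = 1*1 + 1 = 2.
  i=3: a_3=4, p_3 = 4*11 + 6 = 50, q_3 = 4*2 + 1 = 9.
  i=4: a_4=1, p_4 = 1*50 + 11 = 61, q_4 = 1*9 + 2 = 11.
  i=5: a_5=4, p_5 = 4*61 + 50 = 294, q_5 = 4*11 + 9 = 53.
q_5 = 53 > 25, so the last convergent with denominator <= 25 is p_4/q_4 = 61/11.
The closest fraction with denominator <= 25 is either p_4/q_4 or the intermediate fraction (k*p_4 + p_3)/(k*q_4 + q_3) with the largest k >= 1 whose denominator stays <= 25; these approach x as k grows, and every other convergent or intermediate fraction in range is farther away.
Largest k: floor((25 - q_3)/q_4) = floor((25 - 9)/11) = 1.
That gives (1*61 + 50)/(1*11 + 9) = 111/20.
Compare the errors: |x - 61/11| = |294*11 - 61*53|/(53*11) = 1/583, and |x - 111/20| = |294*20 - 111*53|/(53*20) = 3/1060.
Cross-multiplying, 1*1060 = 1060 < 1749 = 3*583, so 1/583 is smaller: the convergent 61/11 is closer to x than 111/20.

61/11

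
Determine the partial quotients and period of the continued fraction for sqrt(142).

Write x_i = (sqrt(142) + m_i)/d_i with (m_0, d_0) = (0, 1). a_0 = floor(sqrt(142)) = 11, since 11^2 = 121 <= 142 < 144 = 12^2.
Iterate m_{i+1} = d_i*a_i - m_i, d_{i+1} = (142 - m_{i+1}^2)/d_i, a_{i+1} = floor((a_0 + m_{i+1})/d_{i+1}):
  m_1 = 1*11 - 0 = 11, d_1 = (142 - 11^2)/1 = 21/1 = 21, a_1 = floor((11 + 11)/21) = 1.
  m_2 = 21*1 - 11 = 10, d_2 = (142 - 10^2)/21 = 42/21 = 2, a_2 = floor((11 + 10)/2) = 10.
  m_3 = 2*10 - 10 = 10, d_3 = (142 - 10^2)/2 = 42/2 = 21, a_3 = floor((11 + 10)/21) = 1.
  m_4 = 21*1 - 10 = 11, d_4 = (142 - 11^2)/21 = 21/21 = 1, a_4 = floor((11 + 11)/1) = 22.
  m_5 = 1*22 - 11 = 11, d_5 = (142 - 11^2)/1 = 21/1 = 21: (m_5, d_5) = (m_1, d_1) = (11, 21), so from here the quotients repeat a_1, ..., a_4; the period length is 4.
Hence the expansion of sqrt(142) is a_0 = 11 followed by the repeating block 1, 10, 1, 22 (period 4).

[11; (1, 10, 1, 22)]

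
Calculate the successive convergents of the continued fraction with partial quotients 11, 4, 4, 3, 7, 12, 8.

Using the convergent recurrence p_i = a_i*p_{i-1} + p_{i-2}, q_i = a_i*q_{i-1} + q_{i-2} with p_{-2}=0, p_{-1}=1, q_{-2}=1, q_{-1}=0:
  i=0: a_0=11, p_0 = 11*1 + 0 = 11, q_0 = 11*0 + 1 = 1.
  i=1: a_1=4, p_1 = 4*11 + 1 = 45, q_1 = 4*1 + 0 = 4.
  i=2: a_2=4, p_2 = 4*45 + 11 = 191, q_2 = 4*4 + 1 = 17.
  i=3: a_3=3, p_3 = 3*191 + 45 = 618, q_3 = 3*17 + 4 = 55.
  i=4: a_4=7, p_4 = 7*618 + 191 = 4517, q_4 = 7*55 + 17 = 402.
  i=5: a_5=12, p_5 = 12*4517 + 618 = 54822, q_5 = 12*402 + 55 = 4879.
  i=6: a_6=8, p_6 = 8*54822 + 4517 = 443093, q_6 = 8*4879 + 402 = 39434.

11/1, 45/4, 191/17, 618/55, 4517/402, 54822/4879, 443093/39434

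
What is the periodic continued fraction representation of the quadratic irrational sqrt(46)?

Write x_i = (sqrt(46) + m_i)/d_i with (m_0, d_0) = (0, 1). a_0 = floor(sqrt(46)) = 6, since 6^2 = 36 <= 46 < 49 = 7^2.
Iterate m_{i+1} = d_i*a_i - m_i, d_{i+1} = (46 - m_{i+1}^2)/d_i, a_{i+1} = floor((a_0 + m_{i+1})/d_{i+1}):
  m_1 = 1*6 - 0 = 6, d_1 = (46 - 6^2)/1 = 10/1 = 10, a_1 = floor((6 + 6)/10) = 1.
  m_2 = 10*1 - 6 = 4, d_2 = (46 - 4^2)/10 = 30/10 = 3, a_2 = floor((6 + 4)/3) = 3.
  m_3 = 3*3 - 4 = 5, d_3 = (46 - 5^2)/3 = 21/3 = 7, a_3 = floor((6 + 5)/7) = 1.
  m_4 = 7*1 - 5 = 2, d_4 = (46 - 2^2)/7 = 42/7 = 6, a_4 = floor((6 + 2)/6) = 1.
  m_5 = 6*1 - 2 = 4, d_5 = (46 - 4^2)/6 = 30/6 = 5, a_5 = floor((6 + 4)/5) = 2.
  m_6 = 5*2 - 4 = 6, d_6 = (46 - 6^2)/5 = 10/5 = 2, a_6 = floor((6 + 6)/2) = 6.
  m_7 = 2*6 - 6 = 6, d_7 = (46 - 6^2)/2 = 10/2 = 5, a_7 = floor((6 + 6)/5) = 2.
  m_8 = 5*2 - 6 = 4, d_8 = (46 - 4^2)/5 = 30/5 = 6, a_8 = floor((6 + 4)/6) = 1.
  m_9 = 6*1 - 4 = 2, d_9 = (46 - 2^2)/6 = 42/6 = 7, a_9 = floor((6 + 2)/7) = 1.
  m_10 = 7*1 - 2 = 5, d_10 = (46 - 5^2)/7 = 21/7 = 3, a_10 = floor((6 + 5)/3) = 3.
  m_11 = 3*3 - 5 = 4, d_11 = (46 - 4^2)/3 = 30/3 = 10, a_11 = floor((6 + 4)/10) = 1.
  m_12 = 10*1 - 4 = 6, d_12 = (46 - 6^2)/10 = 10/10 = 1, a_12 = floor((6 + 6)/1) = 12.
  m_13 = 1*12 - 6 = 6, d_13 = (46 - 6^2)/1 = 10/1 = 10: (m_13, d_13) = (m_1, d_1) = (6, 10), so from here the quotients repeat a_1, ..., a_12; the period length is 12.
Hence the expansion of sqrt(46) is a_0 = 6 followed by the repeating block 1, 3, 1, 1, 2, 6, 2, 1, 1, 3, 1, 12 (period 12).

[6; (1, 3, 1, 1, 2, 6, 2, 1, 1, 3, 1, 12)]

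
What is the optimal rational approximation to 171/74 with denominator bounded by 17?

Expand x = 171/74 as a continued fraction with the Euclidean algorithm:
  171 = 2*74 + 23, so a_0 = 2.
  74 = 3*23 + 5, so a_1 = 3.
  23 = 4*5 + 3, so a_2 = 4.
  5 = 1*3 + 2, so a_3 = 1.
  3 = 1*2 + 1, so a_4 = 1.
  2 = 2*1 + 0, so a_5 = 2.
so x = [2; 3, 4, 1, 1, 2].
Convergents (p_i = a_i*p_{i-1} + p_{i-2}, q_i = a_i*q_{i-1} + q_{i-2} with p_{-2}=0, p_{-1}=1, q_{-2}=1, q_{-1}=0), until the denominator exceeds 17:
  i=0: a_0=2, p_0 = 2*1 + 0 = 2, q_0 = 2*0 + 1 = 1.
  i=1: a_1=3, p_1 = 3*2 + 1 = 7, q_1 = 3*1 + 0 = 3.
  i=2: a_2=4, p_2 = 4*7 + 2 = 30, q_2 = 4*3 + 1 = 13.
  i=3: a_3=1, p_3 = 1*30 + 7 = 37, q_3 = 1*13 + 3 = 16.
  i=4: a_4=1, p_4 = 1*37 + 30 = 67, q_4 = 1*16 + 13 = 29.
q_4 = 29 > 17, so the last convergent with denominator <= 17 is p_3/q_3 = 37/16.
The closest fraction with denominator <= 17 is either p_3/q_3 or the intermediate fraction (k*p_3 + p_2)/(k*q_3 + q_2) with the largest k >= 1 whose denominator stays <= 17; these approach x as k grows, and every other convergent or intermediate fraction in range is farther away.
Largest k: floor((17 - q_2)/q_3) = floor((17 - 13)/16) = 0.
Since k = 0, no intermediate fraction beyond p_3/q_3 has denominator <= 17, so the convergent 37/16 is the closest (its error is |171*16 - 37*74|/(74*16) = 2/1184).

37/16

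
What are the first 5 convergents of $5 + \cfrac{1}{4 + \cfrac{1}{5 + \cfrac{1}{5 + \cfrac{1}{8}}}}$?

Using the convergent recurrence p_i = a_i*p_{i-1} + p_{i-2}, q_i = a_i*q_{i-1} + q_{i-2} with p_{-2}=0, p_{-1}=1, q_{-2}=1, q_{-1}=0:
  i=0: a_0=5, p_0 = 5*1 + 0 = 5, q_0 = 5*0 + 1 = 1.
  i=1: a_1=4, p_1 = 4*5 + 1 = 21, q_1 = 4*1 + 0 = 4.
  i=2: a_2=5, p_2 = 5*21 + 5 = 110, q_2 = 5*4 + 1 = 21.
  i=3: a_3=5, p_3 = 5*110 + 21 = 571, q_3 = 5*21 + 4 = 109.
  i=4: a_4=8, p_4 = 8*571 + 110 = 4678, q_4 = 8*109 + 21 = 893.

5/1, 21/4, 110/21, 571/109, 4678/893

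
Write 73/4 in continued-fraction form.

[18; 4]

Run the Euclidean algorithm on 73 and 4; the successive quotients are the partial quotients a_0, a_1, ... (each step inverts the fractional part left over by the previous one):
  73 = 18*4 + 1, so a_0 = 18.
  4 = 4*1 + 0, so a_1 = 4.
The remainder reaches 0 after 2 divisions, so the expansion has 2 partial quotients, read off in order.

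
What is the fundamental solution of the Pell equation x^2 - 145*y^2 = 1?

First expand sqrt(145) as a continued fraction. With x_i = (sqrt(145) + m_i)/d_i and (m_0, d_0) = (0, 1): a_0 = floor(sqrt(145)) = 12, since 12^2 = 144 <= 145 < 169 = 13^2.
Iterate m_{i+1} = d_i*a_i - m_i, d_{i+1} = (145 - m_{i+1}^2)/d_i, a_{i+1} = floor((a_0 + m_{i+1})/d_{i+1}):
  m_1 = 1*12 - 0 = 12, d_1 = (145 - 12^2)/1 = 1/1 = 1, a_1 = floor((12 + 12)/1) = 24.
  m_2 = 1*24 - 12 = 12, d_2 = (145 - 12^2)/1 = 1/1 = 1: (m_2, d_2) = (m_1, d_1) = (12, 1), so from here the quotient a_1 repeats; the period length is 1.
So sqrt(145) = [12; (24)] with period length k = 1.
k is odd, so (p_{k-1}, q_{k-1}) only solves x^2 - 145y^2 = -1 and the fundamental solution of x^2 - 145y^2 = 1 is (p_{2k-1}, q_{2k-1}) = (p_1, q_1); compute convergents through index 1, running through the period twice.
Convergents (p_i = a_i*p_{i-1} + p_{i-2}, q_i = a_i*q_{i-1} + q_{i-2} with p_{-2}=0, p_{-1}=1, q_{-2}=1, q_{-1}=0):
  i=0: a_0=12, p_0 = 12*1 + 0 = 12, q_0 = 12*0 + 1 = 1.
  i=1: a_1=24, p_1 = 24*12 + 1 = 289, q_1 = 24*1 + 0 = 24.
Indeed p_0^2 - 145*q_0^2 = 144 - 145 = -1, not +1.
Check: 289^2 - 145*24^2 = 83521 - 83520 = 1, so (x, y) = (289, 24) solves the equation, and by the theorem it is the least positive solution.

(x, y) = (289, 24)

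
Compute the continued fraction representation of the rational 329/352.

Run the Euclidean algorithm on 329 and 352; the successive quotients are the partial quotients a_0, a_1, ... (each step inverts the fractional part left over by the previous one):
  329 = 0*352 + 329, so a_0 = 0.
  352 = 1*329 + 23, so a_1 = 1.
  329 = 14*23 + 7, so a_2 = 14.
  23 = 3*7 + 2, so a_3 = 3.
  7 = 3*2 + 1, so a_4 = 3.
  2 = 2*1 + 0, so a_5 = 2.
The remainder reaches 0 after 6 divisions, so the expansion has 6 partial quotients, read off in order.

[0; 1, 14, 3, 3, 2]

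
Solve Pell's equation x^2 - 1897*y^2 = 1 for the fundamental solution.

(x, y) = (43903, 1008)

First expand sqrt(1897) as a continued fraction. With x_i = (sqrt(1897) + m_i)/d_i and (m_0, d_0) = (0, 1): a_0 = floor(sqrt(1897)) = 43, since 43^2 = 1849 <= 1897 < 1936 = 44^2.
Iterate m_{i+1} = d_i*a_i - m_i, d_{i+1} = (1897 - m_{i+1}^2)/d_i, a_{i+1} = floor((a_0 + m_{i+1})/d_{i+1}):
  m_1 = 1*43 - 0 = 43, d_1 = (1897 - 43^2)/1 = 48/1 = 48, a_1 = floor((43 + 43)/48) = 1.
  m_2 = 48*1 - 43 = 5, d_2 = (1897 - 5^2)/48 = 1872/48 = 39, a_2 = floor((43 + 5)/39) = 1.
  m_3 = 39*1 - 5 = 34, d_3 = (1897 - 34^2)/39 = 741/39 = 19, a_3 = floor((43 + 34)/19) = 4.
  m_4 = 19*4 - 34 = 42, d_4 = (1897 - 42^2)/19 = 133/19 = 7, a_4 = floor((43 + 42)/7) = 12.
  m_5 = 7*12 - 42 = 42, d_5 = (1897 - 42^2)/7 = 133/7 = 19, a_5 = floor((43 + 42)/19) = 4.
  m_6 = 19*4 - 42 = 34, d_6 = (1897 - 34^2)/19 = 741/19 = 39, a_6 = floor((43 + 34)/39) = 1.
  m_7 = 39*1 - 34 = 5, d_7 = (1897 - 5^2)/39 = 1872/39 = 48, a_7 = floor((43 + 5)/48) = 1.
  m_8 = 48*1 - 5 = 43, d_8 = (1897 - 43^2)/48 = 48/48 = 1, a_8 = floor((43 + 43)/1) = 86.
  m_9 = 1*86 - 43 = 43, d_9 = (1897 - 43^2)/1 = 48/1 = 48: (m_9, d_9) = (m_1, d_1) = (43, 48), so from here the quotients repeat a_1, ..., a_8; the period length is 8.
So sqrt(1897) = [43; (1, 1, 4, 12, 4, 1, 1, 86)] with period length k = 8.
k is even, so the fundamental solution of x^2 - 1897y^2 = 1 is (p_{k-1}, q_{k-1}) = (p_7, q_7); compute convergents through index 7.
Convergents (p_i = a_i*p_{i-1} + p_{i-2}, q_i = a_i*q_{i-1} + q_{i-2} with p_{-2}=0, p_{-1}=1, q_{-2}=1, q_{-1}=0):
  i=0: a_0=43, p_0 = 43*1 + 0 = 43, q_0 = 43*0 + 1 = 1.
  i=1: a_1=1, p_1 = 1*43 + 1 = 44, q_1 = 1*1 + 0 = 1.
  i=2: a_2=1, p_2 = 1*44 + 43 = 87, q_2 = 1*1 + 1 = 2.
  i=3: a_3=4, p_3 = 4*87 + 44 = 392, q_3 = 4*2 + 1 = 9.
  i=4: a_4=12, p_4 = 12*392 + 87 = 4791, q_4 = 12*9 + 2 = 110.
  i=5: a_5=4, p_5 = 4*4791 + 392 = 19556, q_5 = 4*110 + 9 = 449.
  i=6: a_6=1, p_6 = 1*19556 + 4791 = 24347, q_6 = 1*449 + 110 = 559.
  i=7: a_7=1, p_7 = 1*24347 + 19556 = 43903, q_7 = 1*559 + 449 = 1008.
Check: 43903^2 - 1897*1008^2 = 1927473409 - 1927473408 = 1, so (x, y) = (43903, 1008) solves the equation, and by the theorem it is the least positive solution.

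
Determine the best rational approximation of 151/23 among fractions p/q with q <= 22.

Expand x = 151/23 as a continued fraction with the Euclidean algorithm:
  151 = 6*23 + 13, so a_0 = 6.
  23 = 1*13 + 10, so a_1 = 1.
  13 = 1*10 + 3, so a_2 = 1.
  10 = 3*3 + 1, so a_3 = 3.
  3 = 3*1 + 0, so a_4 = 3.
so x = [6; 1, 1, 3, 3].
Convergents (p_i = a_i*p_{i-1} + p_{i-2}, q_i = a_i*q_{i-1} + q_{i-2} with p_{-2}=0, p_{-1}=1, q_{-2}=1, q_{-1}=0), until the denominator exceeds 22:
  i=0: a_0=6, p_0 = 6*1 + 0 = 6, q_0 = 6*0 + 1 = 1.
  i=1: a_1=1, p_1 = 1*6 + 1 = 7, q_1 = 1*1 + 0 = 1.
  i=2: a_2=1, p_2 = 1*7 + 6 = 13, q_2 = 1*1 + 1 = 2.
  i=3: a_3=3, p_3 = 3*13 + 7 = 46, q_3 = 3*2 + 1 = 7.
  i=4: a_4=3, p_4 = 3*46 + 13 = 151, q_4 = 3*7 + 2 = 23.
q_4 = 23 > 22, so the last convergent with denominator <= 22 is p_3/q_3 = 46/7.
The closest fraction with denominator <= 22 is either p_3/q_3 or the intermediate fraction (k*p_3 + p_2)/(k*q_3 + q_2) with the largest k >= 1 whose denominator stays <= 22; these approach x as k grows, and every other convergent or intermediate fraction in range is farther away.
Largest k: floor((22 - q_2)/q_3) = floor((22 - 2)/7) = 2.
That gives (2*46 + 13)/(2*7 + 2) = 105/16.
Compare the errors: |x - 46/7| = |151*7 - 46*23|/(23*7) = 1/161, and |x - 105/16| = |151*16 - 105*23|/(23*16) = 1/368.
Cross-multiplying, 1*161 = 161 < 368 = 1*368, so 1/368 is smaller: the intermediate fraction 105/16 is closer to x than 46/7.

105/16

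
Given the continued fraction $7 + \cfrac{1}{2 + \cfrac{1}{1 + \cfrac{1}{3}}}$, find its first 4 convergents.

Using the convergent recurrence p_i = a_i*p_{i-1} + p_{i-2}, q_i = a_i*q_{i-1} + q_{i-2} with p_{-2}=0, p_{-1}=1, q_{-2}=1, q_{-1}=0:
  i=0: a_0=7, p_0 = 7*1 + 0 = 7, q_0 = 7*0 + 1 = 1.
  i=1: a_1=2, p_1 = 2*7 + 1 = 15, q_1 = 2*1 + 0 = 2.
  i=2: a_2=1, p_2 = 1*15 + 7 = 22, q_2 = 1*2 + 1 = 3.
  i=3: a_3=3, p_3 = 3*22 + 15 = 81, q_3 = 3*3 + 2 = 11.

7/1, 15/2, 22/3, 81/11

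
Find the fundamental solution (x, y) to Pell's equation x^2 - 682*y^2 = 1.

First expand sqrt(682) as a continued fraction. With x_i = (sqrt(682) + m_i)/d_i and (m_0, d_0) = (0, 1): a_0 = floor(sqrt(682)) = 26, since 26^2 = 676 <= 682 < 729 = 27^2.
Iterate m_{i+1} = d_i*a_i - m_i, d_{i+1} = (682 - m_{i+1}^2)/d_i, a_{i+1} = floor((a_0 + m_{i+1})/d_{i+1}):
  m_1 = 1*26 - 0 = 26, d_1 = (682 - 26^2)/1 = 6/1 = 6, a_1 = floor((26 + 26)/6) = 8.
  m_2 = 6*8 - 26 = 22, d_2 = (682 - 22^2)/6 = 198/6 = 33, a_2 = floor((26 + 22)/33) = 1.
  m_3 = 33*1 - 22 = 11, d_3 = (682 - 11^2)/33 = 561/33 = 17, a_3 = floor((26 + 11)/17) = 2.
  m_4 = 17*2 - 11 = 23, d_4 = (682 - 23^2)/17 = 153/17 = 9, a_4 = floor((26 + 23)/9) = 5.
  m_5 = 9*5 - 23 = 22, d_5 = (682 - 22^2)/9 = 198/9 = 22, a_5 = floor((26 + 22)/22) = 2.
  m_6 = 22*2 - 22 = 22, d_6 = (682 - 22^2)/22 = 198/22 = 9, a_6 = floor((26 + 22)/9) = 5.
  m_7 = 9*5 - 22 = 23, d_7 = (682 - 23^2)/9 = 153/9 = 17, a_7 = floor((26 + 23)/17) = 2.
  m_8 = 17*2 - 23 = 11, d_8 = (682 - 11^2)/17 = 561/17 = 33, a_8 = floor((26 + 11)/33) = 1.
  m_9 = 33*1 - 11 = 22, d_9 = (682 - 22^2)/33 = 198/33 = 6, a_9 = floor((26 + 22)/6) = 8.
  m_10 = 6*8 - 22 = 26, d_10 = (682 - 26^2)/6 = 6/6 = 1, a_10 = floor((26 + 26)/1) = 52.
  m_11 = 1*52 - 26 = 26, d_11 = (682 - 26^2)/1 = 6/1 = 6: (m_11, d_11) = (m_1, d_1) = (26, 6), so from here the quotients repeat a_1, ..., a_10; the period length is 10.
So sqrt(682) = [26; (8, 1, 2, 5, 2, 5, 2, 1, 8, 52)] with period length k = 10.
k is even, so the fundamental solution of x^2 - 682y^2 = 1 is (p_{k-1}, q_{k-1}) = (p_9, q_9); compute convergents through index 9.
Convergents (p_i = a_i*p_{i-1} + p_{i-2}, q_i = a_i*q_{i-1} + q_{i-2} with p_{-2}=0, p_{-1}=1, q_{-2}=1, q_{-1}=0):
  i=0: a_0=26, p_0 = 26*1 + 0 = 26, q_0 = 26*0 + 1 = 1.
  i=1: a_1=8, p_1 = 8*26 + 1 = 209, q_1 = 8*1 + 0 = 8.
  i=2: a_2=1, p_2 = 1*209 + 26 = 235, q_2 = 1*8 + 1 = 9.
  i=3: a_3=2, p_3 = 2*235 + 209 = 679, q_3 = 2*9 + 8 = 26.
  i=4: a_4=5, p_4 = 5*679 + 235 = 3630, q_4 = 5*26 + 9 = 139.
  i=5: a_5=2, p_5 = 2*3630 + 679 = 7939, q_5 = 2*139 + 26 = 304.
  i=6: a_6=5, p_6 = 5*7939 + 3630 = 43325, q_6 = 5*304 + 139 = 1659.
  i=7: a_7=2, p_7 = 2*43325 + 7939 = 94589, q_7 = 2*1659 + 304 = 3622.
  i=8: a_8=1, p_8 = 1*94589 + 43325 = 137914, q_8 = 1*3622 + 1659 = 5281.
  i=9: a_9=8, p_9 = 8*137914 + 94589 = 1197901, q_9 = 8*5281 + 3622 = 45870.
Check: 1197901^2 - 682*45870^2 = 1434966805801 - 1434966805800 = 1, so (x, y) = (1197901, 45870) solves the equation, and by the theorem it is the least positive solution.

(x, y) = (1197901, 45870)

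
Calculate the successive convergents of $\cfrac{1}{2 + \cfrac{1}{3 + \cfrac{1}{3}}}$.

Using the convergent recurrence p_i = a_i*p_{i-1} + p_{i-2}, q_i = a_i*q_{i-1} + q_{i-2} with p_{-2}=0, p_{-1}=1, q_{-2}=1, q_{-1}=0:
  i=0: a_0=0, p_0 = 0*1 + 0 = 0, q_0 = 0*0 + 1 = 1.
  i=1: a_1=2, p_1 = 2*0 + 1 = 1, q_1 = 2*1 + 0 = 2.
  i=2: a_2=3, p_2 = 3*1 + 0 = 3, q_2 = 3*2 + 1 = 7.
  i=3: a_3=3, p_3 = 3*3 + 1 = 10, q_3 = 3*7 + 2 = 23.

0/1, 1/2, 3/7, 10/23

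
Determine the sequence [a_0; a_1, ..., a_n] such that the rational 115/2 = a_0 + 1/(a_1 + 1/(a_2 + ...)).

[57; 2]

Run the Euclidean algorithm on 115 and 2; the successive quotients are the partial quotients a_0, a_1, ... (each step inverts the fractional part left over by the previous one):
  115 = 57*2 + 1, so a_0 = 57.
  2 = 2*1 + 0, so a_1 = 2.
The remainder reaches 0 after 2 divisions, so the expansion has 2 partial quotients, read off in order.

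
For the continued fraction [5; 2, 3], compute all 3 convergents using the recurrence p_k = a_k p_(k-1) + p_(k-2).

Using the convergent recurrence p_i = a_i*p_{i-1} + p_{i-2}, q_i = a_i*q_{i-1} + q_{i-2} with p_{-2}=0, p_{-1}=1, q_{-2}=1, q_{-1}=0:
  i=0: a_0=5, p_0 = 5*1 + 0 = 5, q_0 = 5*0 + 1 = 1.
  i=1: a_1=2, p_1 = 2*5 + 1 = 11, q_1 = 2*1 + 0 = 2.
  i=2: a_2=3, p_2 = 3*11 + 5 = 38, q_2 = 3*2 + 1 = 7.

5/1, 11/2, 38/7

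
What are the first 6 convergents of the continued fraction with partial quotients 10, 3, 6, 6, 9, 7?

10/1, 31/3, 196/19, 1207/117, 11059/1072, 78620/7621

Using the convergent recurrence p_i = a_i*p_{i-1} + p_{i-2}, q_i = a_i*q_{i-1} + q_{i-2} with p_{-2}=0, p_{-1}=1, q_{-2}=1, q_{-1}=0:
  i=0: a_0=10, p_0 = 10*1 + 0 = 10, q_0 = 10*0 + 1 = 1.
  i=1: a_1=3, p_1 = 3*10 + 1 = 31, q_1 = 3*1 + 0 = 3.
  i=2: a_2=6, p_2 = 6*31 + 10 = 196, q_2 = 6*3 + 1 = 19.
  i=3: a_3=6, p_3 = 6*196 + 31 = 1207, q_3 = 6*19 + 3 = 117.
  i=4: a_4=9, p_4 = 9*1207 + 196 = 11059, q_4 = 9*117 + 19 = 1072.
  i=5: a_5=7, p_5 = 7*11059 + 1207 = 78620, q_5 = 7*1072 + 117 = 7621.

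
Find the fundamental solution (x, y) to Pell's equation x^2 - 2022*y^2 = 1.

First expand sqrt(2022) as a continued fraction. With x_i = (sqrt(2022) + m_i)/d_i and (m_0, d_0) = (0, 1): a_0 = floor(sqrt(2022)) = 44, since 44^2 = 1936 <= 2022 < 2025 = 45^2.
Iterate m_{i+1} = d_i*a_i - m_i, d_{i+1} = (2022 - m_{i+1}^2)/d_i, a_{i+1} = floor((a_0 + m_{i+1})/d_{i+1}):
  m_1 = 1*44 - 0 = 44, d_1 = (2022 - 44^2)/1 = 86/1 = 86, a_1 = floor((44 + 44)/86) = 1.
  m_2 = 86*1 - 44 = 42, d_2 = (2022 - 42^2)/86 = 258/86 = 3, a_2 = floor((44 + 42)/3) = 28.
  m_3 = 3*28 - 42 = 42, d_3 = (2022 - 42^2)/3 = 258/3 = 86, a_3 = floor((44 + 42)/86) = 1.
  m_4 = 86*1 - 42 = 44, d_4 = (2022 - 44^2)/86 = 86/86 = 1, a_4 = floor((44 + 44)/1) = 88.
  m_5 = 1*88 - 44 = 44, d_5 = (2022 - 44^2)/1 = 86/1 = 86: (m_5, d_5) = (m_1, d_1) = (44, 86), so from here the quotients repeat a_1, ..., a_4; the period length is 4.
So sqrt(2022) = [44; (1, 28, 1, 88)] with period length k = 4.
k is even, so the fundamental solution of x^2 - 2022y^2 = 1 is (p_{k-1}, q_{k-1}) = (p_3, q_3); compute convergents through index 3.
Convergents (p_i = a_i*p_{i-1} + p_{i-2}, q_i = a_i*q_{i-1} + q_{i-2} with p_{-2}=0, p_{-1}=1, q_{-2}=1, q_{-1}=0):
  i=0: a_0=44, p_0 = 44*1 + 0 = 44, q_0 = 44*0 + 1 = 1.
  i=1: a_1=1, p_1 = 1*44 + 1 = 45, q_1 = 1*1 + 0 = 1.
  i=2: a_2=28, p_2 = 28*45 + 44 = 1304, q_2 = 28*1 + 1 = 29.
  i=3: a_3=1, p_3 = 1*1304 + 45 = 1349, q_3 = 1*29 + 1 = 30.
Check: 1349^2 - 2022*30^2 = 1819801 - 1819800 = 1, so (x, y) = (1349, 30) solves the equation, and by the theorem it is the least positive solution.

(x, y) = (1349, 30)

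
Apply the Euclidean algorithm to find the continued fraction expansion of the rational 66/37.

[1; 1, 3, 1, 1, 1, 2]

Run the Euclidean algorithm on 66 and 37; the successive quotients are the partial quotients a_0, a_1, ... (each step inverts the fractional part left over by the previous one):
  66 = 1*37 + 29, so a_0 = 1.
  37 = 1*29 + 8, so a_1 = 1.
  29 = 3*8 + 5, so a_2 = 3.
  8 = 1*5 + 3, so a_3 = 1.
  5 = 1*3 + 2, so a_4 = 1.
  3 = 1*2 + 1, so a_5 = 1.
  2 = 2*1 + 0, so a_6 = 2.
The remainder reaches 0 after 7 divisions, so the expansion has 7 partial quotients, read off in order.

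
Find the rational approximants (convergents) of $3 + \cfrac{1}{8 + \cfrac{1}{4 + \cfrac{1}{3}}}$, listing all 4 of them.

Using the convergent recurrence p_i = a_i*p_{i-1} + p_{i-2}, q_i = a_i*q_{i-1} + q_{i-2} with p_{-2}=0, p_{-1}=1, q_{-2}=1, q_{-1}=0:
  i=0: a_0=3, p_0 = 3*1 + 0 = 3, q_0 = 3*0 + 1 = 1.
  i=1: a_1=8, p_1 = 8*3 + 1 = 25, q_1 = 8*1 + 0 = 8.
  i=2: a_2=4, p_2 = 4*25 + 3 = 103, q_2 = 4*8 + 1 = 33.
  i=3: a_3=3, p_3 = 3*103 + 25 = 334, q_3 = 3*33 + 8 = 107.

3/1, 25/8, 103/33, 334/107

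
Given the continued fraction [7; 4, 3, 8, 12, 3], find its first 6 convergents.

7/1, 29/4, 94/13, 781/108, 9466/1309, 29179/4035

Using the convergent recurrence p_i = a_i*p_{i-1} + p_{i-2}, q_i = a_i*q_{i-1} + q_{i-2} with p_{-2}=0, p_{-1}=1, q_{-2}=1, q_{-1}=0:
  i=0: a_0=7, p_0 = 7*1 + 0 = 7, q_0 = 7*0 + 1 = 1.
  i=1: a_1=4, p_1 = 4*7 + 1 = 29, q_1 = 4*1 + 0 = 4.
  i=2: a_2=3, p_2 = 3*29 + 7 = 94, q_2 = 3*4 + 1 = 13.
  i=3: a_3=8, p_3 = 8*94 + 29 = 781, q_3 = 8*13 + 4 = 108.
  i=4: a_4=12, p_4 = 12*781 + 94 = 9466, q_4 = 12*108 + 13 = 1309.
  i=5: a_5=3, p_5 = 3*9466 + 781 = 29179, q_5 = 3*1309 + 108 = 4035.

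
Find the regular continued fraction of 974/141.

[6; 1, 9, 1, 5, 2]

Run the Euclidean algorithm on 974 and 141; the successive quotients are the partial quotients a_0, a_1, ... (each step inverts the fractional part left over by the previous one):
  974 = 6*141 + 128, so a_0 = 6.
  141 = 1*128 + 13, so a_1 = 1.
  128 = 9*13 + 11, so a_2 = 9.
  13 = 1*11 + 2, so a_3 = 1.
  11 = 5*2 + 1, so a_4 = 5.
  2 = 2*1 + 0, so a_5 = 2.
The remainder reaches 0 after 6 divisions, so the expansion has 6 partial quotients, read off in order.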